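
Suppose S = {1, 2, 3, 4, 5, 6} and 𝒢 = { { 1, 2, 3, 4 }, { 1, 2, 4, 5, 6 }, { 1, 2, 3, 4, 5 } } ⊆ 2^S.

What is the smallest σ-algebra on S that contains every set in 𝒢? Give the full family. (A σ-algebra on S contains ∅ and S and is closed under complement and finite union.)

Take S₀ = 𝒢 ∪ {∅, S} = { {  }, { 1, 2, 3, 4 }, { 1, 2, 3, 4, 5 }, { 1, 2, 4, 5, 6 }, S }.
Step 1. New:
  { 3 }  = { 1, 2, 4, 5, 6 }ᶜ
  { 6 }  = { 1, 2, 3, 4, 5 }ᶜ
  { 5, 6 }  = { 1, 2, 3, 4 }ᶜ
  |family| = 8
Step 2: 3 new —
  { 3, 6 }  = { 3 } ∪ { 6 }
  { 3, 5, 6 }  = { 3 } ∪ { 5, 6 }
  { 1, 2, 3, 4, 6 }  = { 1, 2, 3, 4 } ∪ { 6 }
  |family| = 11
Step 3 (3 new):
  { 5 }  = { 1, 2, 3, 4, 6 }ᶜ
  { 1, 2, 4 }  = { 3, 5, 6 }ᶜ
  { 1, 2, 4, 5 }  = { 3, 6 }ᶜ
  |family| = 14
Step 4. New:
  { 3, 5 }  = { 3 } ∪ { 5 }
  { 1, 2, 4, 6 }  = { 1, 2, 4 } ∪ { 6 }
  |family| = 16
Step 5: already closed under ᶜ and ∪.

|σ(𝒢)| = 16.  σ(𝒢) = { {  }, { 3 }, { 5 }, { 6 }, { 3, 5 }, { 3, 6 }, { 5, 6 }, { 1, 2, 4 }, { 3, 5, 6 }, { 1, 2, 3, 4 }, { 1, 2, 4, 5 }, { 1, 2, 4, 6 }, { 1, 2, 3, 4, 5 }, { 1, 2, 3, 4, 6 }, { 1, 2, 4, 5, 6 }, S }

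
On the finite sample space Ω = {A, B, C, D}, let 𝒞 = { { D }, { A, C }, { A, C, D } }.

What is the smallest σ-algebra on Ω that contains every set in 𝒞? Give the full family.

Begin from { {  }, { D }, { A, C }, { A, C, D }, Ω } (that is, 𝒞 plus ∅ and Ω).
Step 1. New:
  { B }  = ᶜ of { A, C, D }
  { B, D }  = ᶜ of { A, C }
  { A, B, C }  = ᶜ of { D }
  — 8 sets.
Step 2: no new sets; the family is a σ-algebra.

σ(𝒞) = { {  }, { B }, { D }, { A, C }, { B, D }, { A, B, C }, { A, C, D }, Ω }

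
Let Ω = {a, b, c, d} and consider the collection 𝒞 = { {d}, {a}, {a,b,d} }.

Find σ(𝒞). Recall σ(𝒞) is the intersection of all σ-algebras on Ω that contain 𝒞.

Initial family (5 sets): { ∅, {a}, {d}, {a,b,d}, Ω }.
Iteration 1. New:
  {c}  = complement {a,b,d}
  {a,d}  = {d} ∪ {a}
  {a,b,c}  = complement {d}
  {b,c,d}  = complement {a}
  |family| = 9
Iteration 2 (4 new):
  {a,c}  = {c} ∪ {a}
  {b,c}  = complement {a,d}
  {c,d}  = {c} ∪ {d}
  {a,c,d}  = {c} ∪ {a,d}
  |family| = 13
Iteration 3. New:
  {b}  = complement {a,c,d}
  {a,b}  = complement {c,d}
  {b,d}  = complement {a,c}
  |family| = 16
Iteration 4: stable.

σ(𝒞) = { ∅, {a}, {b}, {c}, {d}, {a,b}, {a,c}, {a,d}, {b,c}, {b,d}, {c,d}, {a,b,c}, {a,b,d}, {a,c,d}, {b,c,d}, Ω }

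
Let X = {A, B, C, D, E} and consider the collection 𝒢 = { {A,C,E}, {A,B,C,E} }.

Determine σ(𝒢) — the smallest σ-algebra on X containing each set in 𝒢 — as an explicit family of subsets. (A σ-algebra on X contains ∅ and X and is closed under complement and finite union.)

Take S₀ = 𝒢 ∪ {∅, X} = { ∅, {A,C,E}, {A,B,C,E}, X }.
Iteration 1. New:
  {D}  = ᶜ of {A,B,C,E}
  {B,D}  = ᶜ of {A,C,E}
  |family| = 6
Iteration 2 adds 1:
  {A,C,D,E}  = {D} ∪ {A,C,E}
  |family| = 7
Iteration 3: 1 new —
  {B}  = ᶜ of {A,C,D,E}
  |family| = 8
Iteration 4: stable.

Hence σ(𝒢) has 8 members: { ∅, {B}, {D}, {B,D}, {A,C,E}, {A,B,C,E}, {A,C,D,E}, X }.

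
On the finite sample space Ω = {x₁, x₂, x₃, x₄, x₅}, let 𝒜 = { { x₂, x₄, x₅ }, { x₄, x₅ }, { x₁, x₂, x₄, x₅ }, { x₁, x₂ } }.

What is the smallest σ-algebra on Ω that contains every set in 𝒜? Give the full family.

σ(𝒜) (16 sets): { {  }, { x₁ }, { x₂ }, { x₃ }, { x₁, x₂ }, { x₁, x₃ }, { x₂, x₃ }, { x₄, x₅ }, { x₁, x₂, x₃ }, { x₁, x₄, x₅ }, { x₂, x₄, x₅ }, { x₃, x₄, x₅ }, { x₁, x₂, x₄, x₅ }, { x₁, x₃, x₄, x₅ }, { x₂, x₃, x₄, x₅ }, Ω }

Working:
Take S₀ = 𝒜 ∪ {∅, Ω} = { {  }, { x₁, x₂ }, { x₄, x₅ }, { x₂, x₄, x₅ }, { x₁, x₂, x₄, x₅ }, Ω }.
Pass 1: 4 new —
  { x₃ }  = ᶜ of { x₁, x₂, x₄, x₅ }
  { x₁, x₃ }  = ᶜ of { x₂, x₄, x₅ }
  { x₁, x₂, x₃ }  = ᶜ of { x₄, x₅ }
  { x₃, x₄, x₅ }  = ᶜ of { x₁, x₂ }
Pass 2 adds 2:
  { x₁, x₃, x₄, x₅ }  = { x₃, x₄, x₅ } ∪ { x₁, x₃ }
  { x₂, x₃, x₄, x₅ }  = { x₃, x₄, x₅ } ∪ { x₂, x₄, x₅ }
Pass 3: +2 →
  { x₁ }  = ᶜ of { x₂, x₃, x₄, x₅ }
  { x₂ }  = ᶜ of { x₁, x₃, x₄, x₅ }
Pass 4. New:
  { x₂, x₃ }  = { x₃ } ∪ { x₂ }
  { x₁, x₄, x₅ }  = { x₄, x₅ } ∪ { x₁ }
Pass 5: already closed under ᶜ and ∪.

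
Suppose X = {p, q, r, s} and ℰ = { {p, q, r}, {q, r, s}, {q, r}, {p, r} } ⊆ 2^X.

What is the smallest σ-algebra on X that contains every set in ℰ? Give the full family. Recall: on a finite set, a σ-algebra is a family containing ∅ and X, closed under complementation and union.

Seed the family with ℰ together with ∅ and X: { ∅, {p, r}, {q, r}, {p, q, r}, {q, r, s}, X }.
Round 1. New:
  {p}  = X∖{q, r, s}
  {s}  = X∖{p, q, r}
  {p, s}  = X∖{q, r}
  {q, s}  = X∖{p, r}
  — 10 sets.
Round 2. New:
  {p, q, s}  = {p, s} ∪ {q, s}
  {p, r, s}  = {p, s} ∪ {p, r}
  — 12 sets.
Round 3 adds 2:
  {q}  = X∖{p, r, s}
  {r}  = X∖{p, q, s}
  — 14 sets.
Round 4: 2 new —
  {p, q}  = {q} ∪ {p}
  {r, s}  = {r} ∪ {s}
  — 16 sets.
Round 5: already closed under ᶜ and ∪.

σ(ℰ) = { ∅, {p}, {q}, {r}, {s}, {p, q}, {p, r}, {p, s}, {q, r}, {q, s}, {r, s}, {p, q, r}, {p, q, s}, {p, r, s}, {q, r, s}, X }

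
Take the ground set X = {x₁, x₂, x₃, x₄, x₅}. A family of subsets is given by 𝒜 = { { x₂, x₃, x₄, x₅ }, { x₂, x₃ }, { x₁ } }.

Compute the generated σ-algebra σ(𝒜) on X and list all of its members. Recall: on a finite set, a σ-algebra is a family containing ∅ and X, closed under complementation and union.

σ(𝒜) (8 sets): { {  }, { x₁ }, { x₂, x₃ }, { x₄, x₅ }, { x₁, x₂, x₃ }, { x₁, x₄, x₅ }, { x₂, x₃, x₄, x₅ }, X }

Working:
Initial family (5 sets): { {  }, { x₁ }, { x₂, x₃ }, { x₂, x₃, x₄, x₅ }, X }.
Step 1 adds 2:
  { x₁, x₂, x₃ }  = { x₂, x₃ } ∪ { x₁ }
  { x₁, x₄, x₅ }  = ᶜ of { x₂, x₃ }
  [7 total]
Step 2 adds 1:
  { x₄, x₅ }  = ᶜ of { x₁, x₂, x₃ }
  [8 total]
Step 3: no new sets; the family is a σ-algebra.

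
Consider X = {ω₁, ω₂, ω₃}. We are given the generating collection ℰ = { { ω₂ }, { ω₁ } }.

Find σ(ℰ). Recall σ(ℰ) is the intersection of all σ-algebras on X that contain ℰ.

Seed the family with ℰ together with ∅ and X: { {}, { ω₁ }, { ω₂ }, X }.
Round 1 (3 new):
  { ω₁, ω₂ }  = { ω₂ } ∪ { ω₁ }
  { ω₁, ω₃ }  = X∖{ ω₂ }
  { ω₂, ω₃ }  = X∖{ ω₁ }
Round 2. New:
  { ω₃ }  = X∖{ ω₁, ω₂ }
Round 3: closed — nothing new.

Therefore σ(ℰ) = { {}, { ω₁ }, { ω₂ }, { ω₃ }, { ω₁, ω₂ }, { ω₁, ω₃ }, { ω₂, ω₃ }, X } (|σ(ℰ)| = 8).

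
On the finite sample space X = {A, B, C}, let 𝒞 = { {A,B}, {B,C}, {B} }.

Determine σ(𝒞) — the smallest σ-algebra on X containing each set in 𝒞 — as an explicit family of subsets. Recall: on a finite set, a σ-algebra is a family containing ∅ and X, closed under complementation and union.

Take S₀ = 𝒞 ∪ {∅, X} = { ∅, {B}, {A,B}, {B,C}, X }.
Iteration 1 (3 new):
  {A}  = X∖{B,C}
  {C}  = X∖{A,B}
  {A,C}  = X∖{B}
  — 8 sets.
Iteration 2: closed — nothing new.

Hence σ(𝒞) has 8 members: { ∅, {A}, {B}, {C}, {A,B}, {A,C}, {B,C}, X }.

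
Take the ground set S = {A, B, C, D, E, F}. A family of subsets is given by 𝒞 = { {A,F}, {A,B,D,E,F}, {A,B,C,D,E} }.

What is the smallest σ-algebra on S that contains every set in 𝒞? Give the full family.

Start: 𝒞 ∪ {∅, S} = { {}, {A,F}, {A,B,C,D,E}, {A,B,D,E,F}, S }.
Step 1. New:
  {C}  = complement {A,B,D,E,F}
  {F}  = complement {A,B,C,D,E}
  {B,C,D,E}  = complement {A,F}
Step 2: +3 →
  {C,F}  = {F} ∪ {C}
  {A,C,F}  = {C} ∪ {A,F}
  {B,C,D,E,F}  = {F} ∪ {B,C,D,E}
Step 3. New:
  {A}  = complement {B,C,D,E,F}
  {B,D,E}  = complement {A,C,F}
  {A,B,D,E}  = complement {C,F}
Step 4: +2 →
  {A,C}  = {C} ∪ {A}
  {B,D,E,F}  = {F} ∪ {B,D,E}
Step 5: already closed under ᶜ and ∪.

Hence σ(𝒞) has 16 members: { {}, {A}, {C}, {F}, {A,C}, {A,F}, {C,F}, {A,C,F}, {B,D,E}, {A,B,D,E}, {B,C,D,E}, {B,D,E,F}, {A,B,C,D,E}, {A,B,D,E,F}, {B,C,D,E,F}, S }.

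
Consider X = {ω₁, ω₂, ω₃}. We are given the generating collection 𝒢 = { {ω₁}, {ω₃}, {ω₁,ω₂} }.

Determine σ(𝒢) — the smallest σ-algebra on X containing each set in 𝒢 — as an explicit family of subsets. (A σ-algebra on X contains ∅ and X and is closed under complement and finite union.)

|σ(𝒢)| = 8.  σ(𝒢) = { ∅, {ω₁}, {ω₂}, {ω₃}, {ω₁,ω₂}, {ω₁,ω₃}, {ω₂,ω₃}, X }

Derivation:
Start: 𝒢 ∪ {∅, X} = { ∅, {ω₁}, {ω₃}, {ω₁,ω₂}, X }.
Step 1 (2 new):
  {ω₁,ω₃}  = {ω₃} ∪ {ω₁}
  {ω₂,ω₃}  = ᶜ of {ω₁}
  [7 total]
Step 2. New:
  {ω₂}  = ᶜ of {ω₁,ω₃}
  [8 total]
After Step 3 the family is unchanged; done.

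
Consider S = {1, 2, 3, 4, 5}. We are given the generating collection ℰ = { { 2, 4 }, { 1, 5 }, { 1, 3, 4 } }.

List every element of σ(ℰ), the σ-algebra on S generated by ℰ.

Take S₀ = ℰ ∪ {∅, S} = { ∅, { 1, 5 }, { 2, 4 }, { 1, 3, 4 }, S }.
Iteration 1 (6 new):
  { 2, 5 }  = ᶜ of { 1, 3, 4 }
  { 1, 3, 5 }  = ᶜ of { 2, 4 }
  { 2, 3, 4 }  = ᶜ of { 1, 5 }
  { 1, 2, 3, 4 }  = { 1, 3, 4 } ∪ { 2, 4 }
  { 1, 2, 4, 5 }  = { 1, 5 } ∪ { 2, 4 }
  { 1, 3, 4, 5 }  = { 1, 3, 4 } ∪ { 1, 5 }
  |family| = 11
Iteration 2: 7 new —
  { 2 }  = ᶜ of { 1, 3, 4, 5 }
  { 3 }  = ᶜ of { 1, 2, 4, 5 }
  { 5 }  = ᶜ of { 1, 2, 3, 4 }
  { 1, 2, 5 }  = { 2, 5 } ∪ { 1, 5 }
  { 2, 4, 5 }  = { 2, 5 } ∪ { 2, 4 }
  { 1, 2, 3, 5 }  = { 2, 5 } ∪ { 1, 3, 5 }
  { 2, 3, 4, 5 }  = { 2, 5 } ∪ { 2, 3, 4 }
  |family| = 18
Iteration 3: 7 new —
  { 1 }  = ᶜ of { 2, 3, 4, 5 }
  { 4 }  = ᶜ of { 1, 2, 3, 5 }
  { 1, 3 }  = ᶜ of { 2, 4, 5 }
  { 2, 3 }  = { 3 } ∪ { 2 }
  { 3, 4 }  = ᶜ of { 1, 2, 5 }
  { 3, 5 }  = { 3 } ∪ { 5 }
  { 2, 3, 5 }  = { 3 } ∪ { 2, 5 }
  |family| = 25
Iteration 4. New:
  { 1, 2 }  = { 2 } ∪ { 1 }
  { 1, 4 }  = ᶜ of { 2, 3, 5 }
  { 4, 5 }  = { 5 } ∪ { 4 }
  { 1, 2, 3 }  = { 2 } ∪ { 1, 3 }
  { 1, 2, 4 }  = ᶜ of { 3, 5 }
  { 1, 4, 5 }  = ᶜ of { 2, 3 }
  { 3, 4, 5 }  = { 3, 4 } ∪ { 5 }
  |family| = 32
Iteration 5: already closed under ᶜ and ∪.

σ(ℰ) = { ∅, { 1 }, { 2 }, { 3 }, { 4 }, { 5 }, { 1, 2 }, { 1, 3 }, { 1, 4 }, { 1, 5 }, { 2, 3 }, { 2, 4 }, { 2, 5 }, { 3, 4 }, { 3, 5 }, { 4, 5 }, { 1, 2, 3 }, { 1, 2, 4 }, { 1, 2, 5 }, { 1, 3, 4 }, { 1, 3, 5 }, { 1, 4, 5 }, { 2, 3, 4 }, { 2, 3, 5 }, { 2, 4, 5 }, { 3, 4, 5 }, { 1, 2, 3, 4 }, { 1, 2, 3, 5 }, { 1, 2, 4, 5 }, { 1, 3, 4, 5 }, { 2, 3, 4, 5 }, S }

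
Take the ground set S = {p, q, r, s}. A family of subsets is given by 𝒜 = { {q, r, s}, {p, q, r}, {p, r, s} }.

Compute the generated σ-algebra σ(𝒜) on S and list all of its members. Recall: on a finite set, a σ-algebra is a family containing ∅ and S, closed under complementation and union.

Take S₀ = 𝒜 ∪ {∅, S} = { ∅, {p, q, r}, {p, r, s}, {q, r, s}, S }.
Pass 1: 3 new —
  {p}  = ᶜ of {q, r, s}
  {q}  = ᶜ of {p, r, s}
  {s}  = ᶜ of {p, q, r}
  |family| = 8
Pass 2: 3 new —
  {p, q}  = {q} ∪ {p}
  {p, s}  = {s} ∪ {p}
  {q, s}  = {s} ∪ {q}
  |family| = 11
Pass 3 adds 4:
  {p, r}  = ᶜ of {q, s}
  {q, r}  = ᶜ of {p, s}
  {r, s}  = ᶜ of {p, q}
  {p, q, s}  = {p, s} ∪ {p, q}
  |family| = 15
Pass 4: +1 →
  {r}  = ᶜ of {p, q, s}
  |family| = 16
Pass 5: closed — nothing new.

Therefore σ(𝒜) = { ∅, {p}, {q}, {r}, {s}, {p, q}, {p, r}, {p, s}, {q, r}, {q, s}, {r, s}, {p, q, r}, {p, q, s}, {p, r, s}, {q, r, s}, S } (|σ(𝒜)| = 16).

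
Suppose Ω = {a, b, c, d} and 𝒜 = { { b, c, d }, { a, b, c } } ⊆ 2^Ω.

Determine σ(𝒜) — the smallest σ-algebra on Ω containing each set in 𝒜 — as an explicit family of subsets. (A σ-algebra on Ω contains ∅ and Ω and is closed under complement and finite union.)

Begin from { {}, { a, b, c }, { b, c, d }, Ω } (that is, 𝒜 plus ∅ and Ω).
Round 1. New:
  { a }  = ᶜ of { b, c, d }
  { d }  = ᶜ of { a, b, c }
  |family| = 6
Round 2: +1 →
  { a, d }  = { d } ∪ { a }
  |family| = 7
Round 3 (1 new):
  { b, c }  = ᶜ of { a, d }
  |family| = 8
Round 4 adds nothing — fixpoint reached.

σ(𝒜) = { {}, { a }, { d }, { a, d }, { b, c }, { a, b, c }, { b, c, d }, Ω }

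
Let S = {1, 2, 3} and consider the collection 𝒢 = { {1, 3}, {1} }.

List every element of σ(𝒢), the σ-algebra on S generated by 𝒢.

|σ(𝒢)| = 8.  σ(𝒢) = { {}, {1}, {2}, {3}, {1, 2}, {1, 3}, {2, 3}, S }

Working:
Initial family (4 sets): { {}, {1}, {1, 3}, S }.
Pass 1 (2 new):
  {2}  = complement {1, 3}
  {2, 3}  = complement {1}
  |family| = 6
Pass 2 adds 1:
  {1, 2}  = {2} ∪ {1}
  |family| = 7
Pass 3: +1 →
  {3}  = complement {1, 2}
  |family| = 8
Pass 4: closed — nothing new.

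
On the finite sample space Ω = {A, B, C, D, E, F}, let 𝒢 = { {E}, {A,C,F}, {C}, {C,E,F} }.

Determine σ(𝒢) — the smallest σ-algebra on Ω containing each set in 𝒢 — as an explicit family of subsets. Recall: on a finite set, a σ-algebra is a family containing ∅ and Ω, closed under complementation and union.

Answer: σ(𝒢) = { {}, {A}, {C}, {E}, {F}, {A,C}, {A,E}, {A,F}, {B,D}, {C,E}, {C,F}, {E,F}, {A,B,D}, {A,C,E}, {A,C,F}, {A,E,F}, {B,C,D}, {B,D,E}, {B,D,F}, {C,E,F}, {A,B,C,D}, {A,B,D,E}, {A,B,D,F}, {A,C,E,F}, {B,C,D,E}, {B,C,D,F}, {B,D,E,F}, {A,B,C,D,E}, {A,B,C,D,F}, {A,B,D,E,F}, {B,C,D,E,F}, Ω }

Trace:
Take S₀ = 𝒢 ∪ {∅, Ω} = { {}, {C}, {E}, {A,C,F}, {C,E,F}, Ω }.
Iteration 1 (6 new):
  {C,E}  = {C} ∪ {E}
  {A,B,D}  = ᶜ of {C,E,F}
  {B,D,E}  = ᶜ of {A,C,F}
  {A,C,E,F}  = {A,C,F} ∪ {C,E,F}
  {A,B,C,D,F}  = ᶜ of {E}
  {A,B,D,E,F}  = ᶜ of {C}
  (now 12)
Iteration 2: 7 new —
  {B,D}  = ᶜ of {A,C,E,F}
  {A,B,C,D}  = {A,B,D} ∪ {C}
  {A,B,D,E}  = {A,B,D} ∪ {E}
  {A,B,D,F}  = ᶜ of {C,E}
  {B,C,D,E}  = {C} ∪ {B,D,E}
  {A,B,C,D,E}  = {A,B,D} ∪ {C,E}
  {B,C,D,E,F}  = {C,E,F} ∪ {B,D,E}
  (now 19)
Iteration 3 (6 new):
  {A}  = ᶜ of {B,C,D,E,F}
  {F}  = ᶜ of {A,B,C,D,E}
  {A,F}  = ᶜ of {B,C,D,E}
  {C,F}  = ᶜ of {A,B,D,E}
  {E,F}  = ᶜ of {A,B,C,D}
  {B,C,D}  = {B,D} ∪ {C}
  (now 25)
Iteration 4 adds 7:
  {A,C}  = {C} ∪ {A}
  {A,E}  = {E} ∪ {A}
  {A,C,E}  = {C,E} ∪ {A}
  {A,E,F}  = ᶜ of {B,C,D}
  {B,D,F}  = {F} ∪ {B,D}
  {B,C,D,F}  = {B,C,D} ∪ {F}
  {B,D,E,F}  = {E,F} ∪ {B,D}
  (now 32)
Iteration 5: already closed under ᶜ and ∪.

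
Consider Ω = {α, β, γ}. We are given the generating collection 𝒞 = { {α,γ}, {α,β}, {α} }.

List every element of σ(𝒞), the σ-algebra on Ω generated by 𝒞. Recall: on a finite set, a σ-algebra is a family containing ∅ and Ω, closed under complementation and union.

Seed the family with 𝒞 together with ∅ and Ω: { {}, {α}, {α,β}, {α,γ}, Ω }.
Step 1 adds 3:
  {β}  = ᶜ of {α,γ}
  {γ}  = ᶜ of {α,β}
  {β,γ}  = ᶜ of {α}
Step 2: closed — nothing new.

Therefore σ(𝒞) = { {}, {α}, {β}, {γ}, {α,β}, {α,γ}, {β,γ}, Ω } (|σ(𝒞)| = 8).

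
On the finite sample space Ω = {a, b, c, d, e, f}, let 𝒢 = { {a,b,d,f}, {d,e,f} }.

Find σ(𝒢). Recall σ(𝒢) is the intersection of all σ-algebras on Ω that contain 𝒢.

Seed the family with 𝒢 together with ∅ and Ω: { {}, {d,e,f}, {a,b,d,f}, Ω }.
Iteration 1 adds 3:
  {c,e}  = complement {a,b,d,f}
  {a,b,c}  = complement {d,e,f}
  {a,b,d,e,f}  = {d,e,f} ∪ {a,b,d,f}
  (now 7)
Iteration 2 (4 new):
  {c}  = complement {a,b,d,e,f}
  {a,b,c,e}  = {a,b,c} ∪ {c,e}
  {c,d,e,f}  = {c,e} ∪ {d,e,f}
  {a,b,c,d,f}  = {a,b,c} ∪ {a,b,d,f}
  (now 11)
Iteration 3: 3 new —
  {e}  = complement {a,b,c,d,f}
  {a,b}  = complement {c,d,e,f}
  {d,f}  = complement {a,b,c,e}
  (now 14)
Iteration 4 adds 2:
  {a,b,e}  = {a,b} ∪ {e}
  {c,d,f}  = {c} ∪ {d,f}
  (now 16)
Iteration 5: stable.

σ(𝒢) = { {}, {c}, {e}, {a,b}, {c,e}, {d,f}, {a,b,c}, {a,b,e}, {c,d,f}, {d,e,f}, {a,b,c,e}, {a,b,d,f}, {c,d,e,f}, {a,b,c,d,f}, {a,b,d,e,f}, Ω }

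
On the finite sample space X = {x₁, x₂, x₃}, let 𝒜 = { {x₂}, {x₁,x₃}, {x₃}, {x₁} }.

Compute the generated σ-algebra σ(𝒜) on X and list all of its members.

|σ(𝒜)| = 8.  σ(𝒜) = { ∅, {x₁}, {x₂}, {x₃}, {x₁,x₂}, {x₁,x₃}, {x₂,x₃}, X }

Derivation:
Begin from { ∅, {x₁}, {x₂}, {x₃}, {x₁,x₃}, X } (that is, 𝒜 plus ∅ and X).
Pass 1 (2 new):
  {x₁,x₂}  = {x₃}ᶜ
  {x₂,x₃}  = {x₁}ᶜ
  |family| = 8
Pass 2 adds nothing — fixpoint reached.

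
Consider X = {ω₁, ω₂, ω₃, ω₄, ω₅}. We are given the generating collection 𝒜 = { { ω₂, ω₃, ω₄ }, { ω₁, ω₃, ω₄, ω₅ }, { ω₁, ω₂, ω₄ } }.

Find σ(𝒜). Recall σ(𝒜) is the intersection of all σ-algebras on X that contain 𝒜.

Take S₀ = 𝒜 ∪ {∅, X} = { {  }, { ω₁, ω₂, ω₄ }, { ω₂, ω₃, ω₄ }, { ω₁, ω₃, ω₄, ω₅ }, X }.
Iteration 1. New:
  { ω₂ }  = X∖{ ω₁, ω₃, ω₄, ω₅ }
  { ω₁, ω₅ }  = X∖{ ω₂, ω₃, ω₄ }
  { ω₃, ω₅ }  = X∖{ ω₁, ω₂, ω₄ }
  { ω₁, ω₂, ω₃, ω₄ }  = { ω₂, ω₃, ω₄ } ∪ { ω₁, ω₂, ω₄ }
  — 9 sets.
Iteration 2 adds 6:
  { ω₅ }  = X∖{ ω₁, ω₂, ω₃, ω₄ }
  { ω₁, ω₂, ω₅ }  = { ω₂ } ∪ { ω₁, ω₅ }
  { ω₁, ω₃, ω₅ }  = { ω₁, ω₅ } ∪ { ω₃, ω₅ }
  { ω₂, ω₃, ω₅ }  = { ω₂ } ∪ { ω₃, ω₅ }
  { ω₁, ω₂, ω₄, ω₅ }  = { ω₁, ω₂, ω₄ } ∪ { ω₁, ω₅ }
  { ω₂, ω₃, ω₄, ω₅ }  = { ω₂, ω₃, ω₄ } ∪ { ω₃, ω₅ }
  — 15 sets.
Iteration 3: +7 →
  { ω₁ }  = X∖{ ω₂, ω₃, ω₄, ω₅ }
  { ω₃ }  = X∖{ ω₁, ω₂, ω₄, ω₅ }
  { ω₁, ω₄ }  = X∖{ ω₂, ω₃, ω₅ }
  { ω₂, ω₄ }  = X∖{ ω₁, ω₃, ω₅ }
  { ω₂, ω₅ }  = { ω₂ } ∪ { ω₅ }
  { ω₃, ω₄ }  = X∖{ ω₁, ω₂, ω₅ }
  { ω₁, ω₂, ω₃, ω₅ }  = { ω₁, ω₂, ω₅ } ∪ { ω₂, ω₃, ω₅ }
  — 22 sets.
Iteration 4: +8 →
  { ω₄ }  = X∖{ ω₁, ω₂, ω₃, ω₅ }
  { ω₁, ω₂ }  = { ω₂ } ∪ { ω₁ }
  { ω₁, ω₃ }  = { ω₃ } ∪ { ω₁ }
  { ω₂, ω₃ }  = { ω₂ } ∪ { ω₃ }
  { ω₁, ω₃, ω₄ }  = X∖{ ω₂, ω₅ }
  { ω₁, ω₄, ω₅ }  = { ω₁, ω₄ } ∪ { ω₁, ω₅ }
  { ω₂, ω₄, ω₅ }  = { ω₂, ω₅ } ∪ { ω₂, ω₄ }
  { ω₃, ω₄, ω₅ }  = { ω₃, ω₄ } ∪ { ω₃, ω₅ }
  — 30 sets.
Iteration 5: 2 new —
  { ω₄, ω₅ }  = { ω₅ } ∪ { ω₄ }
  { ω₁, ω₂, ω₃ }  = { ω₁, ω₂ } ∪ { ω₃ }
  — 32 sets.
Iteration 6: already closed under ᶜ and ∪.

Hence σ(𝒜) has 32 members: { {  }, { ω₁ }, { ω₂ }, { ω₃ }, { ω₄ }, { ω₅ }, { ω₁, ω₂ }, { ω₁, ω₃ }, { ω₁, ω₄ }, { ω₁, ω₅ }, { ω₂, ω₃ }, { ω₂, ω₄ }, { ω₂, ω₅ }, { ω₃, ω₄ }, { ω₃, ω₅ }, { ω₄, ω₅ }, { ω₁, ω₂, ω₃ }, { ω₁, ω₂, ω₄ }, { ω₁, ω₂, ω₅ }, { ω₁, ω₃, ω₄ }, { ω₁, ω₃, ω₅ }, { ω₁, ω₄, ω₅ }, { ω₂, ω₃, ω₄ }, { ω₂, ω₃, ω₅ }, { ω₂, ω₄, ω₅ }, { ω₃, ω₄, ω₅ }, { ω₁, ω₂, ω₃, ω₄ }, { ω₁, ω₂, ω₃, ω₅ }, { ω₁, ω₂, ω₄, ω₅ }, { ω₁, ω₃, ω₄, ω₅ }, { ω₂, ω₃, ω₄, ω₅ }, X }.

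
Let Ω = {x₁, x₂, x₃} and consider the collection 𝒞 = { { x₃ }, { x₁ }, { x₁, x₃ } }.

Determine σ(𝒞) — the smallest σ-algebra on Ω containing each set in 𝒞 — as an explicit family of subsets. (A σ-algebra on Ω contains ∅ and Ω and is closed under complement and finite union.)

Take S₀ = 𝒞 ∪ {∅, Ω} = { {  }, { x₁ }, { x₃ }, { x₁, x₃ }, Ω }.
Pass 1 adds 3:
  { x₂ }  = complement { x₁, x₃ }
  { x₁, x₂ }  = complement { x₃ }
  { x₂, x₃ }  = complement { x₁ }
  — 8 sets.
Pass 2: already closed under ᶜ and ∪.

Therefore σ(𝒞) = { {  }, { x₁ }, { x₂ }, { x₃ }, { x₁, x₂ }, { x₁, x₃ }, { x₂, x₃ }, Ω } (|σ(𝒞)| = 8).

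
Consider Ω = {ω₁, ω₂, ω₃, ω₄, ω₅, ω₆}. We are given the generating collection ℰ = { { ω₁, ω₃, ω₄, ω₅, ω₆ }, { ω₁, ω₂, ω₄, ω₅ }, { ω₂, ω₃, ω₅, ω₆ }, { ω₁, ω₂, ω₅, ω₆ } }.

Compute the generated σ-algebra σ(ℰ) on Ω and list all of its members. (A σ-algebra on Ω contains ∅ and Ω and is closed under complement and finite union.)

Start: ℰ ∪ {∅, Ω} = { ∅, { ω₁, ω₂, ω₄, ω₅ }, { ω₁, ω₂, ω₅, ω₆ }, { ω₂, ω₃, ω₅, ω₆ }, { ω₁, ω₃, ω₄, ω₅, ω₆ }, Ω }.
Step 1 adds 6:
  { ω₂ }  = Ω∖{ ω₁, ω₃, ω₄, ω₅, ω₆ }
  { ω₁, ω₄ }  = Ω∖{ ω₂, ω₃, ω₅, ω₆ }
  { ω₃, ω₄ }  = Ω∖{ ω₁, ω₂, ω₅, ω₆ }
  { ω₃, ω₆ }  = Ω∖{ ω₁, ω₂, ω₄, ω₅ }
  { ω₁, ω₂, ω₃, ω₅, ω₆ }  = { ω₂, ω₃, ω₅, ω₆ } ∪ { ω₁, ω₂, ω₅, ω₆ }
  { ω₁, ω₂, ω₄, ω₅, ω₆ }  = { ω₁, ω₂, ω₄, ω₅ } ∪ { ω₁, ω₂, ω₅, ω₆ }
  [12 total]
Step 2 adds 10:
  { ω₃ }  = Ω∖{ ω₁, ω₂, ω₄, ω₅, ω₆ }
  { ω₄ }  = Ω∖{ ω₁, ω₂, ω₃, ω₅, ω₆ }
  { ω₁, ω₂, ω₄ }  = { ω₂ } ∪ { ω₁, ω₄ }
  { ω₁, ω₃, ω₄ }  = { ω₃, ω₄ } ∪ { ω₁, ω₄ }
  { ω₂, ω₃, ω₄ }  = { ω₃, ω₄ } ∪ { ω₂ }
  { ω₂, ω₃, ω₆ }  = { ω₂ } ∪ { ω₃, ω₆ }
  { ω₃, ω₄, ω₆ }  = { ω₃, ω₄ } ∪ { ω₃, ω₆ }
  { ω₁, ω₃, ω₄, ω₆ }  = { ω₁, ω₄ } ∪ { ω₃, ω₆ }
  { ω₁, ω₂, ω₃, ω₄, ω₅ }  = { ω₃, ω₄ } ∪ { ω₁, ω₂, ω₄, ω₅ }
  { ω₂, ω₃, ω₄, ω₅, ω₆ }  = { ω₃, ω₄ } ∪ { ω₂, ω₃, ω₅, ω₆ }
  [22 total]
Step 3 (13 new):
  { ω₁ }  = Ω∖{ ω₂, ω₃, ω₄, ω₅, ω₆ }
  { ω₆ }  = Ω∖{ ω₁, ω₂, ω₃, ω₄, ω₅ }
  { ω₂, ω₃ }  = { ω₂ } ∪ { ω₃ }
  { ω₂, ω₄ }  = { ω₂ } ∪ { ω₄ }
  { ω₂, ω₅ }  = Ω∖{ ω₁, ω₃, ω₄, ω₆ }
  { ω₁, ω₂, ω₅ }  = Ω∖{ ω₃, ω₄, ω₆ }
  { ω₁, ω₄, ω₅ }  = Ω∖{ ω₂, ω₃, ω₆ }
  { ω₁, ω₅, ω₆ }  = Ω∖{ ω₂, ω₃, ω₄ }
  { ω₂, ω₅, ω₆ }  = Ω∖{ ω₁, ω₃, ω₄ }
  { ω₃, ω₅, ω₆ }  = Ω∖{ ω₁, ω₂, ω₄ }
  { ω₁, ω₂, ω₃, ω₄ }  = { ω₃, ω₄ } ∪ { ω₁, ω₂, ω₄ }
  { ω₂, ω₃, ω₄, ω₆ }  = { ω₃, ω₄ } ∪ { ω₂, ω₃, ω₆ }
  { ω₁, ω₂, ω₃, ω₄, ω₆ }  = { ω₂ } ∪ { ω₁, ω₃, ω₄, ω₆ }
  [35 total]
Step 4. New:
  { ω₅ }  = Ω∖{ ω₁, ω₂, ω₃, ω₄, ω₆ }
  { ω₁, ω₂ }  = { ω₁ } ∪ { ω₂ }
  { ω₁, ω₃ }  = { ω₁ } ∪ { ω₃ }
  { ω₁, ω₅ }  = Ω∖{ ω₂, ω₃, ω₄, ω₆ }
  { ω₁, ω₆ }  = { ω₁ } ∪ { ω₆ }
  { ω₂, ω₆ }  = { ω₂ } ∪ { ω₆ }
  { ω₄, ω₆ }  = { ω₆ } ∪ { ω₄ }
  { ω₅, ω₆ }  = Ω∖{ ω₁, ω₂, ω₃, ω₄ }
  { ω₁, ω₂, ω₃ }  = { ω₁ } ∪ { ω₂, ω₃ }
  { ω₁, ω₃, ω₆ }  = { ω₁ } ∪ { ω₃, ω₆ }
  { ω₁, ω₄, ω₆ }  = { ω₆ } ∪ { ω₁, ω₄ }
  { ω₂, ω₃, ω₅ }  = { ω₂, ω₅ } ∪ { ω₃ }
  { ω₂, ω₄, ω₅ }  = { ω₂, ω₅ } ∪ { ω₄ }
  { ω₂, ω₄, ω₆ }  = { ω₆ } ∪ { ω₂, ω₄ }
  { ω₁, ω₂, ω₃, ω₅ }  = { ω₃ } ∪ { ω₁, ω₂, ω₅ }
  { ω₁, ω₂, ω₃, ω₆ }  = { ω₁ } ∪ { ω₂, ω₃, ω₆ }
  { ω₁, ω₂, ω₄, ω₆ }  = { ω₆ } ∪ { ω₁, ω₂, ω₄ }
  { ω₁, ω₃, ω₄, ω₅ }  = { ω₁, ω₄, ω₅ } ∪ { ω₃, ω₄ }
  { ω₁, ω₃, ω₅, ω₆ }  = Ω∖{ ω₂, ω₄ }
  { ω₁, ω₄, ω₅, ω₆ }  = Ω∖{ ω₂, ω₃ }
  { ω₂, ω₃, ω₄, ω₅ }  = { ω₂, ω₅ } ∪ { ω₃, ω₄ }
  { ω₂, ω₄, ω₅, ω₆ }  = { ω₂, ω₅, ω₆ } ∪ { ω₄ }
  { ω₃, ω₄, ω₅, ω₆ }  = { ω₃, ω₄ } ∪ { ω₃, ω₅, ω₆ }
  [58 total]
Step 5: 6 new —
  { ω₃, ω₅ }  = Ω∖{ ω₁, ω₂, ω₄, ω₆ }
  { ω₄, ω₅ }  = Ω∖{ ω₁, ω₂, ω₃, ω₆ }
  { ω₁, ω₂, ω₆ }  = { ω₁, ω₆ } ∪ { ω₂ }
  { ω₁, ω₃, ω₅ }  = Ω∖{ ω₂, ω₄, ω₆ }
  { ω₃, ω₄, ω₅ }  = { ω₃, ω₄ } ∪ { ω₅ }
  { ω₄, ω₅, ω₆ }  = Ω∖{ ω₁, ω₂, ω₃ }
  [64 total]
Step 6: stable.

Hence σ(ℰ) has 64 members: { ∅, { ω₁ }, { ω₂ }, { ω₃ }, { ω₄ }, { ω₅ }, { ω₆ }, { ω₁, ω₂ }, { ω₁, ω₃ }, { ω₁, ω₄ }, { ω₁, ω₅ }, { ω₁, ω₆ }, { ω₂, ω₃ }, { ω₂, ω₄ }, { ω₂, ω₅ }, { ω₂, ω₆ }, { ω₃, ω₄ }, { ω₃, ω₅ }, { ω₃, ω₆ }, { ω₄, ω₅ }, { ω₄, ω₆ }, { ω₅, ω₆ }, { ω₁, ω₂, ω₃ }, { ω₁, ω₂, ω₄ }, { ω₁, ω₂, ω₅ }, { ω₁, ω₂, ω₆ }, { ω₁, ω₃, ω₄ }, { ω₁, ω₃, ω₅ }, { ω₁, ω₃, ω₆ }, { ω₁, ω₄, ω₅ }, { ω₁, ω₄, ω₆ }, { ω₁, ω₅, ω₆ }, { ω₂, ω₃, ω₄ }, { ω₂, ω₃, ω₅ }, { ω₂, ω₃, ω₆ }, { ω₂, ω₄, ω₅ }, { ω₂, ω₄, ω₆ }, { ω₂, ω₅, ω₆ }, { ω₃, ω₄, ω₅ }, { ω₃, ω₄, ω₆ }, { ω₃, ω₅, ω₆ }, { ω₄, ω₅, ω₆ }, { ω₁, ω₂, ω₃, ω₄ }, { ω₁, ω₂, ω₃, ω₅ }, { ω₁, ω₂, ω₃, ω₆ }, { ω₁, ω₂, ω₄, ω₅ }, { ω₁, ω₂, ω₄, ω₆ }, { ω₁, ω₂, ω₅, ω₆ }, { ω₁, ω₃, ω₄, ω₅ }, { ω₁, ω₃, ω₄, ω₆ }, { ω₁, ω₃, ω₅, ω₆ }, { ω₁, ω₄, ω₅, ω₆ }, { ω₂, ω₃, ω₄, ω₅ }, { ω₂, ω₃, ω₄, ω₆ }, { ω₂, ω₃, ω₅, ω₆ }, { ω₂, ω₄, ω₅, ω₆ }, { ω₃, ω₄, ω₅, ω₆ }, { ω₁, ω₂, ω₃, ω₄, ω₅ }, { ω₁, ω₂, ω₃, ω₄, ω₆ }, { ω₁, ω₂, ω₃, ω₅, ω₆ }, { ω₁, ω₂, ω₄, ω₅, ω₆ }, { ω₁, ω₃, ω₄, ω₅, ω₆ }, { ω₂, ω₃, ω₄, ω₅, ω₆ }, Ω }.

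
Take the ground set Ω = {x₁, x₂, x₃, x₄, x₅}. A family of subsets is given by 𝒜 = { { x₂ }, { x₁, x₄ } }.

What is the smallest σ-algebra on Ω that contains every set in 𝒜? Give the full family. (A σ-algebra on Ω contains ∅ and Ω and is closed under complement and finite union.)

Answer: σ(𝒜) = { ∅, { x₂ }, { x₁, x₄ }, { x₃, x₅ }, { x₁, x₂, x₄ }, { x₂, x₃, x₅ }, { x₁, x₃, x₄, x₅ }, Ω }

Derivation:
Take S₀ = 𝒜 ∪ {∅, Ω} = { ∅, { x₂ }, { x₁, x₄ }, Ω }.
Pass 1: 3 new —
  { x₁, x₂, x₄ }  = { x₂ } ∪ { x₁, x₄ }
  { x₂, x₃, x₅ }  = Ω∖{ x₁, x₄ }
  { x₁, x₃, x₄, x₅ }  = Ω∖{ x₂ }
  |family| = 7
Pass 2: 1 new —
  { x₃, x₅ }  = Ω∖{ x₁, x₂, x₄ }
  |family| = 8
Pass 3: no new sets; the family is a σ-algebra.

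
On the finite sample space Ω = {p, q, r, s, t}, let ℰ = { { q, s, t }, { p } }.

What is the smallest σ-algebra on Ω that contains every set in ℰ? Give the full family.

|σ(ℰ)| = 8.  σ(ℰ) = { {}, { p }, { r }, { p, r }, { q, s, t }, { p, q, s, t }, { q, r, s, t }, Ω }

Derivation:
Start: ℰ ∪ {∅, Ω} = { {}, { p }, { q, s, t }, Ω }.
Step 1 (3 new):
  { p, r }  = { q, s, t }ᶜ
  { p, q, s, t }  = { p } ∪ { q, s, t }
  { q, r, s, t }  = { p }ᶜ
  (now 7)
Step 2: 1 new —
  { r }  = { p, q, s, t }ᶜ
  (now 8)
Step 3: closed — nothing new.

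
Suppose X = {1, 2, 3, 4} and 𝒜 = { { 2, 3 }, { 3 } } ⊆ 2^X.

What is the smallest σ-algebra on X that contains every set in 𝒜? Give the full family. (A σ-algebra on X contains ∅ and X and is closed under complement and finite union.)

σ(𝒜) (8 sets): { {}, { 2 }, { 3 }, { 1, 4 }, { 2, 3 }, { 1, 2, 4 }, { 1, 3, 4 }, X }

Derivation:
Start: 𝒜 ∪ {∅, X} = { {}, { 3 }, { 2, 3 }, X }.
Step 1 adds 2:
  { 1, 4 }  = { 2, 3 }ᶜ
  { 1, 2, 4 }  = { 3 }ᶜ
Step 2 (1 new):
  { 1, 3, 4 }  = { 3 } ∪ { 1, 4 }
Step 3 (1 new):
  { 2 }  = { 1, 3, 4 }ᶜ
Step 4: stable.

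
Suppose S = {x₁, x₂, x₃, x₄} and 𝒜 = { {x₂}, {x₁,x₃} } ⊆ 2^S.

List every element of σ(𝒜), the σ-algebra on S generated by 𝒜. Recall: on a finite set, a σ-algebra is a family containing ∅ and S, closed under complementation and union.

Seed the family with 𝒜 together with ∅ and S: { {}, {x₂}, {x₁,x₃}, S }.
Step 1. New:
  {x₂,x₄}  = ᶜ of {x₁,x₃}
  {x₁,x₂,x₃}  = {x₂} ∪ {x₁,x₃}
  {x₁,x₃,x₄}  = ᶜ of {x₂}
Step 2 (1 new):
  {x₄}  = ᶜ of {x₁,x₂,x₃}
Step 3 adds nothing — fixpoint reached.

|σ(𝒜)| = 8.  σ(𝒜) = { {}, {x₂}, {x₄}, {x₁,x₃}, {x₂,x₄}, {x₁,x₂,x₃}, {x₁,x₃,x₄}, S }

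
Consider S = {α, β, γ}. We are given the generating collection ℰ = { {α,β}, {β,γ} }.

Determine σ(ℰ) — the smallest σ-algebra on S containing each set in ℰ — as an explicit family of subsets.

Seed the family with ℰ together with ∅ and S: { {}, {α,β}, {β,γ}, S }.
Step 1: +2 →
  {α}  = {β,γ}ᶜ
  {γ}  = {α,β}ᶜ
  (now 6)
Step 2 adds 1:
  {α,γ}  = {γ} ∪ {α}
  (now 7)
Step 3: +1 →
  {β}  = {α,γ}ᶜ
  (now 8)
Step 4: stable.

σ(ℰ) = { {}, {α}, {β}, {γ}, {α,β}, {α,γ}, {β,γ}, S }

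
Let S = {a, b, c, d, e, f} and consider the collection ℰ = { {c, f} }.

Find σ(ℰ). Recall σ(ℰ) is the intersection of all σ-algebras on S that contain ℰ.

Seed the family with ℰ together with ∅ and S: { {}, {c, f}, S }.
Iteration 1: +1 →
  {a, b, d, e}  = complement {c, f}
  (now 4)
After Iteration 2 the family is unchanged; done.

|σ(ℰ)| = 4.  σ(ℰ) = { {}, {c, f}, {a, b, d, e}, S }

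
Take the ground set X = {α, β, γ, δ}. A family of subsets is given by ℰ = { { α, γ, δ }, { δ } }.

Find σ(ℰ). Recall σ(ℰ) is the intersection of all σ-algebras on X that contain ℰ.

Begin from { {  }, { δ }, { α, γ, δ }, X } (that is, ℰ plus ∅ and X).
Step 1 adds 2:
  { β }  = ᶜ of { α, γ, δ }
  { α, β, γ }  = ᶜ of { δ }
  [6 total]
Step 2: 1 new —
  { β, δ }  = { δ } ∪ { β }
  [7 total]
Step 3 (1 new):
  { α, γ }  = ᶜ of { β, δ }
  [8 total]
After Step 4 the family is unchanged; done.

σ(ℰ) = { {  }, { β }, { δ }, { α, γ }, { β, δ }, { α, β, γ }, { α, γ, δ }, X }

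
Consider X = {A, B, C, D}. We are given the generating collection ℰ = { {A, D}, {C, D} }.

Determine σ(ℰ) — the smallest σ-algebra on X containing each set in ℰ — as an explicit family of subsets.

Take S₀ = ℰ ∪ {∅, X} = { {}, {A, D}, {C, D}, X }.
Step 1: 3 new —
  {A, B}  = X∖{C, D}
  {B, C}  = X∖{A, D}
  {A, C, D}  = {C, D} ∪ {A, D}
  [7 total]
Step 2: +4 →
  {B}  = X∖{A, C, D}
  {A, B, C}  = {B, C} ∪ {A, B}
  {A, B, D}  = {A, D} ∪ {A, B}
  {B, C, D}  = {C, D} ∪ {B, C}
  [11 total]
Step 3: 3 new —
  {A}  = X∖{B, C, D}
  {C}  = X∖{A, B, D}
  {D}  = X∖{A, B, C}
  [14 total]
Step 4 adds 2:
  {A, C}  = {C} ∪ {A}
  {B, D}  = {D} ∪ {B}
  [16 total]
Step 5: closed — nothing new.

|σ(ℰ)| = 16.  σ(ℰ) = { {}, {A}, {B}, {C}, {D}, {A, B}, {A, C}, {A, D}, {B, C}, {B, D}, {C, D}, {A, B, C}, {A, B, D}, {A, C, D}, {B, C, D}, X }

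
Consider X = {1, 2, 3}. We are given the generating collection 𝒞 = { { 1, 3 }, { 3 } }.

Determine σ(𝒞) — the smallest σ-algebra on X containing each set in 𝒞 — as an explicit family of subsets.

σ(𝒞) = { {  }, { 1 }, { 2 }, { 3 }, { 1, 2 }, { 1, 3 }, { 2, 3 }, X }

Working:
Initial family (4 sets): { {  }, { 3 }, { 1, 3 }, X }.
Pass 1. New:
  { 2 }  = complement { 1, 3 }
  { 1, 2 }  = complement { 3 }
Pass 2 (1 new):
  { 2, 3 }  = { 3 } ∪ { 2 }
Pass 3: +1 →
  { 1 }  = complement { 2, 3 }
Pass 4 adds nothing — fixpoint reached.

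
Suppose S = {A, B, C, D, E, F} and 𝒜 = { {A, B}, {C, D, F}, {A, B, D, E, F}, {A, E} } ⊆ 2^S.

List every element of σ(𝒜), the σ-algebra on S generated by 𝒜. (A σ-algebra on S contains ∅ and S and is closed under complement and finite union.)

Begin from { ∅, {A, B}, {A, E}, {C, D, F}, {A, B, D, E, F}, S } (that is, 𝒜 plus ∅ and S).
Round 1: +6 →
  {C}  = ᶜ of {A, B, D, E, F}
  {A, B, E}  = ᶜ of {C, D, F}
  {B, C, D, F}  = ᶜ of {A, E}
  {C, D, E, F}  = ᶜ of {A, B}
  {A, B, C, D, F}  = {A, B} ∪ {C, D, F}
  {A, C, D, E, F}  = {A, E} ∪ {C, D, F}
  |family| = 12
Round 2: +6 →
  {B}  = ᶜ of {A, C, D, E, F}
  {E}  = ᶜ of {A, B, C, D, F}
  {A, B, C}  = {A, B} ∪ {C}
  {A, C, E}  = {C} ∪ {A, E}
  {A, B, C, E}  = {C} ∪ {A, B, E}
  {B, C, D, E, F}  = {C, D, E, F} ∪ {B, C, D, F}
  |family| = 18
Round 3. New:
  {A}  = ᶜ of {B, C, D, E, F}
  {B, C}  = {C} ∪ {B}
  {B, E}  = {B} ∪ {E}
  {C, E}  = {C} ∪ {E}
  {D, F}  = ᶜ of {A, B, C, E}
  {B, D, F}  = ᶜ of {A, C, E}
  {D, E, F}  = ᶜ of {A, B, C}
  |family| = 25
Round 4 adds 7:
  {A, C}  = {C} ∪ {A}
  {A, D, F}  = {D, F} ∪ {A}
  {B, C, E}  = {B, E} ∪ {C}
  {A, B, D, F}  = ᶜ of {C, E}
  {A, C, D, F}  = ᶜ of {B, E}
  {A, D, E, F}  = ᶜ of {B, C}
  {B, D, E, F}  = {B, D, F} ∪ {B, E}
  |family| = 32
Round 5 adds nothing — fixpoint reached.

|σ(𝒜)| = 32.  σ(𝒜) = { ∅, {A}, {B}, {C}, {E}, {A, B}, {A, C}, {A, E}, {B, C}, {B, E}, {C, E}, {D, F}, {A, B, C}, {A, B, E}, {A, C, E}, {A, D, F}, {B, C, E}, {B, D, F}, {C, D, F}, {D, E, F}, {A, B, C, E}, {A, B, D, F}, {A, C, D, F}, {A, D, E, F}, {B, C, D, F}, {B, D, E, F}, {C, D, E, F}, {A, B, C, D, F}, {A, B, D, E, F}, {A, C, D, E, F}, {B, C, D, E, F}, S }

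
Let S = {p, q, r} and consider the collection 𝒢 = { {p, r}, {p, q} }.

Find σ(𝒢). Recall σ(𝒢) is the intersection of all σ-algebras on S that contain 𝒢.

Begin from { ∅, {p, q}, {p, r}, S } (that is, 𝒢 plus ∅ and S).
Round 1 (2 new):
  {q}  = S∖{p, r}
  {r}  = S∖{p, q}
  |family| = 6
Round 2: 1 new —
  {q, r}  = {r} ∪ {q}
  |family| = 7
Round 3. New:
  {p}  = S∖{q, r}
  |family| = 8
Round 4: no new sets; the family is a σ-algebra.

Hence σ(𝒢) has 8 members: { ∅, {p}, {q}, {r}, {p, q}, {p, r}, {q, r}, S }.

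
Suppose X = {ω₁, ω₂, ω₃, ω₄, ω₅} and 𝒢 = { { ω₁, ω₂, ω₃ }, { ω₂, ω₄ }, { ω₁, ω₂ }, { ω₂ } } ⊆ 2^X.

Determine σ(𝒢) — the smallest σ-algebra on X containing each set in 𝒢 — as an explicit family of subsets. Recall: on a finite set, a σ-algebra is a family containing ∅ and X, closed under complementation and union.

|σ(𝒢)| = 32.  σ(𝒢) = { {}, { ω₁ }, { ω₂ }, { ω₃ }, { ω₄ }, { ω₅ }, { ω₁, ω₂ }, { ω₁, ω₃ }, { ω₁, ω₄ }, { ω₁, ω₅ }, { ω₂, ω₃ }, { ω₂, ω₄ }, { ω₂, ω₅ }, { ω₃, ω₄ }, { ω₃, ω₅ }, { ω₄, ω₅ }, { ω₁, ω₂, ω₃ }, { ω₁, ω₂, ω₄ }, { ω₁, ω₂, ω₅ }, { ω₁, ω₃, ω₄ }, { ω₁, ω₃, ω₅ }, { ω₁, ω₄, ω₅ }, { ω₂, ω₃, ω₄ }, { ω₂, ω₃, ω₅ }, { ω₂, ω₄, ω₅ }, { ω₃, ω₄, ω₅ }, { ω₁, ω₂, ω₃, ω₄ }, { ω₁, ω₂, ω₃, ω₅ }, { ω₁, ω₂, ω₄, ω₅ }, { ω₁, ω₃, ω₄, ω₅ }, { ω₂, ω₃, ω₄, ω₅ }, X }

Derivation:
Initial family (6 sets): { {}, { ω₂ }, { ω₁, ω₂ }, { ω₂, ω₄ }, { ω₁, ω₂, ω₃ }, X }.
Iteration 1 (6 new):
  { ω₄, ω₅ }  = { ω₁, ω₂, ω₃ }ᶜ
  { ω₁, ω₂, ω₄ }  = { ω₁, ω₂ } ∪ { ω₂, ω₄ }
  { ω₁, ω₃, ω₅ }  = { ω₂, ω₄ }ᶜ
  { ω₃, ω₄, ω₅ }  = { ω₁, ω₂ }ᶜ
  { ω₁, ω₂, ω₃, ω₄ }  = { ω₁, ω₂, ω₃ } ∪ { ω₂, ω₄ }
  { ω₁, ω₃, ω₄, ω₅ }  = { ω₂ }ᶜ
  — 12 sets.
Iteration 2. New:
  { ω₅ }  = { ω₁, ω₂, ω₃, ω₄ }ᶜ
  { ω₃, ω₅ }  = { ω₁, ω₂, ω₄ }ᶜ
  { ω₂, ω₄, ω₅ }  = { ω₂ } ∪ { ω₄, ω₅ }
  { ω₁, ω₂, ω₃, ω₅ }  = { ω₁, ω₂, ω₃ } ∪ { ω₁, ω₃, ω₅ }
  { ω₁, ω₂, ω₄, ω₅ }  = { ω₁, ω₂ } ∪ { ω₄, ω₅ }
  { ω₂, ω₃, ω₄, ω₅ }  = { ω₃, ω₄, ω₅ } ∪ { ω₂ }
  — 18 sets.
Iteration 3: 7 new —
  { ω₁ }  = { ω₂, ω₃, ω₄, ω₅ }ᶜ
  { ω₃ }  = { ω₁, ω₂, ω₄, ω₅ }ᶜ
  { ω₄ }  = { ω₁, ω₂, ω₃, ω₅ }ᶜ
  { ω₁, ω₃ }  = { ω₂, ω₄, ω₅ }ᶜ
  { ω₂, ω₅ }  = { ω₂ } ∪ { ω₅ }
  { ω₁, ω₂, ω₅ }  = { ω₁, ω₂ } ∪ { ω₅ }
  { ω₂, ω₃, ω₅ }  = { ω₂ } ∪ { ω₃, ω₅ }
  — 25 sets.
Iteration 4 adds 7:
  { ω₁, ω₄ }  = { ω₂, ω₃, ω₅ }ᶜ
  { ω₁, ω₅ }  = { ω₅ } ∪ { ω₁ }
  { ω₂, ω₃ }  = { ω₂ } ∪ { ω₃ }
  { ω₃, ω₄ }  = { ω₁, ω₂, ω₅ }ᶜ
  { ω₁, ω₃, ω₄ }  = { ω₂, ω₅ }ᶜ
  { ω₁, ω₄, ω₅ }  = { ω₄, ω₅ } ∪ { ω₁ }
  { ω₂, ω₃, ω₄ }  = { ω₃ } ∪ { ω₂, ω₄ }
  — 32 sets.
Iteration 5: closed — nothing new.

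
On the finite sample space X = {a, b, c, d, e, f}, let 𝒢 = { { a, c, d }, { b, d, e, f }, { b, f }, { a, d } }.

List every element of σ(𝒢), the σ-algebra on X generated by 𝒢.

Initial family (6 sets): { {  }, { a, d }, { b, f }, { a, c, d }, { b, d, e, f }, X }.
Iteration 1 adds 7:
  { a, c }  = ᶜ of { b, d, e, f }
  { b, e, f }  = ᶜ of { a, c, d }
  { a, b, d, f }  = { a, d } ∪ { b, f }
  { a, c, d, e }  = ᶜ of { b, f }
  { b, c, e, f }  = ᶜ of { a, d }
  { a, b, c, d, f }  = { a, c, d } ∪ { b, f }
  { a, b, d, e, f }  = { b, d, e, f } ∪ { a, d }
  (now 13)
Iteration 2 (6 new):
  { c }  = ᶜ of { a, b, d, e, f }
  { e }  = ᶜ of { a, b, c, d, f }
  { c, e }  = ᶜ of { a, b, d, f }
  { a, b, c, f }  = { b, f } ∪ { a, c }
  { a, b, c, e, f }  = { b, e, f } ∪ { a, c }
  { b, c, d, e, f }  = { b, d, e, f } ∪ { b, c, e, f }
  (now 19)
Iteration 3. New:
  { a }  = ᶜ of { b, c, d, e, f }
  { d }  = ᶜ of { a, b, c, e, f }
  { d, e }  = ᶜ of { a, b, c, f }
  { a, c, e }  = { a, c } ∪ { c, e }
  { a, d, e }  = { a, d } ∪ { e }
  { b, c, f }  = { b, f } ∪ { c }
  (now 25)
Iteration 4 adds 7:
  { a, e }  = { a } ∪ { e }
  { c, d }  = { c } ∪ { d }
  { a, b, f }  = { a } ∪ { b, f }
  { b, d, f }  = ᶜ of { a, c, e }
  { c, d, e }  = { d, e } ∪ { c }
  { a, b, e, f }  = { a } ∪ { b, e, f }
  { b, c, d, f }  = { b, c, f } ∪ { d }
  (now 32)
Iteration 5: stable.

σ(𝒢) = { {  }, { a }, { c }, { d }, { e }, { a, c }, { a, d }, { a, e }, { b, f }, { c, d }, { c, e }, { d, e }, { a, b, f }, { a, c, d }, { a, c, e }, { a, d, e }, { b, c, f }, { b, d, f }, { b, e, f }, { c, d, e }, { a, b, c, f }, { a, b, d, f }, { a, b, e, f }, { a, c, d, e }, { b, c, d, f }, { b, c, e, f }, { b, d, e, f }, { a, b, c, d, f }, { a, b, c, e, f }, { a, b, d, e, f }, { b, c, d, e, f }, X }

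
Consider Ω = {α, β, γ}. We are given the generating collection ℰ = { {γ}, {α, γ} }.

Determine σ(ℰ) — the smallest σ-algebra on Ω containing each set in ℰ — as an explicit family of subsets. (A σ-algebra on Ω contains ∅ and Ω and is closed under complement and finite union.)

Start: ℰ ∪ {∅, Ω} = { {}, {γ}, {α, γ}, Ω }.
Round 1 (2 new):
  {β}  = {α, γ}ᶜ
  {α, β}  = {γ}ᶜ
Round 2 adds 1:
  {β, γ}  = {γ} ∪ {β}
Round 3. New:
  {α}  = {β, γ}ᶜ
Round 4 adds nothing — fixpoint reached.

Therefore σ(ℰ) = { {}, {α}, {β}, {γ}, {α, β}, {α, γ}, {β, γ}, Ω } (|σ(ℰ)| = 8).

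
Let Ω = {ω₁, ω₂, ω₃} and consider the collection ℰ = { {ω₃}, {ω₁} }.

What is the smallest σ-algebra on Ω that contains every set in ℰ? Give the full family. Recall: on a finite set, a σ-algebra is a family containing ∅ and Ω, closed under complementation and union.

Initial family (4 sets): { {}, {ω₁}, {ω₃}, Ω }.
Pass 1. New:
  {ω₁,ω₂}  = ᶜ of {ω₃}
  {ω₁,ω₃}  = {ω₃} ∪ {ω₁}
  {ω₂,ω₃}  = ᶜ of {ω₁}
Pass 2 (1 new):
  {ω₂}  = ᶜ of {ω₁,ω₃}
Pass 3: no new sets; the family is a σ-algebra.

σ(ℰ) = { {}, {ω₁}, {ω₂}, {ω₃}, {ω₁,ω₂}, {ω₁,ω₃}, {ω₂,ω₃}, Ω }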